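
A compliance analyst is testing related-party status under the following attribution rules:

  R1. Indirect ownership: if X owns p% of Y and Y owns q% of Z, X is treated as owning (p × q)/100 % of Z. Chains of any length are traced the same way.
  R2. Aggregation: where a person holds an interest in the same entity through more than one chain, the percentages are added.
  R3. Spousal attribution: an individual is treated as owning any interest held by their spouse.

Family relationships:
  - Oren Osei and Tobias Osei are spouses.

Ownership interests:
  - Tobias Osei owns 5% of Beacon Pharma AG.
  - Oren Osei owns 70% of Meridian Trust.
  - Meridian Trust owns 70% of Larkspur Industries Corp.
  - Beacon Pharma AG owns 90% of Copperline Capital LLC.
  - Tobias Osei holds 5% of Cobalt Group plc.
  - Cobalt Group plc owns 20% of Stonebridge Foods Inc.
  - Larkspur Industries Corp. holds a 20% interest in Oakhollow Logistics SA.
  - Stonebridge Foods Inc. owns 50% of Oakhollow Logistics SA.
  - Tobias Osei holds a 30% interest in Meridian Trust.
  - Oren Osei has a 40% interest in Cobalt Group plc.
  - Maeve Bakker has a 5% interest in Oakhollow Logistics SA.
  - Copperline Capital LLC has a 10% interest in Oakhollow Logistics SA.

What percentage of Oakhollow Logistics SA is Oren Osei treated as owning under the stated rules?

By spousal attribution (R3), Oren Osei is treated as also owning Tobias Osei's interest in Cobalt Group plc, giving 40% + 5% = 45%.
By spousal attribution (R3), Oren Osei is treated as also owning Tobias Osei's interest in Meridian Trust, giving 70% + 30% = 100%.
By spousal attribution (R3), Oren Osei is treated as owning Tobias Osei's 5% interest in Beacon Pharma AG.
Chain via Cobalt Group plc → Stonebridge Foods Inc. (R1): 45% × 20% × 50% = 4.5% of Oakhollow Logistics SA.
Chain via Meridian Trust → Larkspur Industries Corp. (R1): 100% × 70% × 20% = 14% of Oakhollow Logistics SA.
Chain via Beacon Pharma AG → Copperline Capital LLC (R1): 5% × 90% × 10% = 0.45% of Oakhollow Logistics SA.
Aggregating (R2): 4.5% + 14% + 0.45% = 18.95%.

18.95%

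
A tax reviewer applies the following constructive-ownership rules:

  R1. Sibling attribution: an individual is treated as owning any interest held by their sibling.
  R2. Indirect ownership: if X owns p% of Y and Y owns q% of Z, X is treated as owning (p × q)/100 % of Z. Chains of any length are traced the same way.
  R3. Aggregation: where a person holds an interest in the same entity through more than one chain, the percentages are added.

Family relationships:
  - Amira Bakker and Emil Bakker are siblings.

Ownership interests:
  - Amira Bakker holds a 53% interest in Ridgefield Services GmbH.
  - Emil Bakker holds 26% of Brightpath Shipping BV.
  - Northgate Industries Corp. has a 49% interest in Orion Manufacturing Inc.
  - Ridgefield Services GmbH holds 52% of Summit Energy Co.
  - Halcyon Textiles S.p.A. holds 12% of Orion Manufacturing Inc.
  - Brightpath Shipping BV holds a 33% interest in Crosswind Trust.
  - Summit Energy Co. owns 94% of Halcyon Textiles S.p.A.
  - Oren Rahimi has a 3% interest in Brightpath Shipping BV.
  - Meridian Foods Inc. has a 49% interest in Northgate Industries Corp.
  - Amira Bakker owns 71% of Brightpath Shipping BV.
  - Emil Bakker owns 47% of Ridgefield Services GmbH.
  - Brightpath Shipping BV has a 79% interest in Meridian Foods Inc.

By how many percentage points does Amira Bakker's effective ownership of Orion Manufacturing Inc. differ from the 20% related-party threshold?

4.264463

By sibling attribution (R1), Amira Bakker is treated as also owning Emil Bakker's interest in Ridgefield Services GmbH, giving 53% + 47% = 100%.
By sibling attribution (R1), Amira Bakker is treated as also owning Emil Bakker's interest in Brightpath Shipping BV, giving 71% + 26% = 97%.
Chain via Ridgefield Services GmbH → Summit Energy Co. → Halcyon Textiles S.p.A. (R2): 100% × 52% × 94% × 12% = 5.8656% of Orion Manufacturing Inc.
Chain via Brightpath Shipping BV → Meridian Foods Inc. → Northgate Industries Corp. (R2): 97% × 79% × 49% × 49% = 18.398863% of Orion Manufacturing Inc.
Aggregating (R3): 5.8656% + 18.398863% = 24.264463%.
24.264463% exceeds the 20% threshold by 4.264463 percentage points.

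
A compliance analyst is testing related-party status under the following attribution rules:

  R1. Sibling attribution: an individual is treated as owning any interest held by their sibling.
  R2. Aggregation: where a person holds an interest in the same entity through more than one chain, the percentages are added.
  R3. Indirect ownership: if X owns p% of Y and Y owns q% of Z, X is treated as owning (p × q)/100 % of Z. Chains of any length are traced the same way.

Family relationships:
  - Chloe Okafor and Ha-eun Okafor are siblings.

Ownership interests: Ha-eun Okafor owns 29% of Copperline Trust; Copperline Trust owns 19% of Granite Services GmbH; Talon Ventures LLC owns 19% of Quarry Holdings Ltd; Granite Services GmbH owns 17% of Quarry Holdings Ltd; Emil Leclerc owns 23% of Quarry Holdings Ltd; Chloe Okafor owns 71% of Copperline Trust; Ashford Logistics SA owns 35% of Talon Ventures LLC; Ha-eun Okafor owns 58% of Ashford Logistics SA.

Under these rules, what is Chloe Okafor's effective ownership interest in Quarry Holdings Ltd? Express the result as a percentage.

By sibling attribution (R1), Chloe Okafor is treated as also owning Ha-eun Okafor's interest in Copperline Trust, giving 71% + 29% = 100%.
By sibling attribution (R1), Chloe Okafor is treated as owning Ha-eun Okafor's 58% interest in Ashford Logistics SA.
Chain via Copperline Trust → Granite Services GmbH (R3): 100% × 19% × 17% = 3.23% of Quarry Holdings Ltd.
Chain via Ashford Logistics SA → Talon Ventures LLC (R3): 58% × 35% × 19% = 3.857% of Quarry Holdings Ltd.
Aggregating (R2): 3.23% + 3.857% = 7.087%.

7.087%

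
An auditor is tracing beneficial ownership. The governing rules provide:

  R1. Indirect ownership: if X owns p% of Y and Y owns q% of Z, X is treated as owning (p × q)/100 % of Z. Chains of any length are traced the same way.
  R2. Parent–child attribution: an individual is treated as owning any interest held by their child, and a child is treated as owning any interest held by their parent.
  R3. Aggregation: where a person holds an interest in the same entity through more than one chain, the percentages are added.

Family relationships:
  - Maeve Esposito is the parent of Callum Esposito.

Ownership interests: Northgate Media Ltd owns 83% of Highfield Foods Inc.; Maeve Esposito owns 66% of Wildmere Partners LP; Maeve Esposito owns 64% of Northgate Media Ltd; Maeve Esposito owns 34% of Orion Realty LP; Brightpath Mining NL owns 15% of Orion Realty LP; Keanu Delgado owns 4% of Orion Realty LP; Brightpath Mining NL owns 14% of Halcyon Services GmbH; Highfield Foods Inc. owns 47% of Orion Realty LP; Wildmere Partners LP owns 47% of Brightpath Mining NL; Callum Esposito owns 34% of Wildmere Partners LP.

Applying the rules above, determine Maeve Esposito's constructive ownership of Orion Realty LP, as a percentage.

66.0164%

By parent–child attribution (R2), Maeve Esposito is treated as also owning Callum Esposito's interest in Wildmere Partners LP, giving 66% + 34% = 100%.
Chain via Wildmere Partners LP → Brightpath Mining NL (R1): 100% × 47% × 15% = 7.05% of Orion Realty LP.
Chain via Northgate Media Ltd → Highfield Foods Inc. (R1): 64% × 83% × 47% = 24.9664% of Orion Realty LP.
Direct interest in Orion Realty LP: 34%.
Aggregating (R3): 7.05% + 24.9664% + 34% = 66.0164%.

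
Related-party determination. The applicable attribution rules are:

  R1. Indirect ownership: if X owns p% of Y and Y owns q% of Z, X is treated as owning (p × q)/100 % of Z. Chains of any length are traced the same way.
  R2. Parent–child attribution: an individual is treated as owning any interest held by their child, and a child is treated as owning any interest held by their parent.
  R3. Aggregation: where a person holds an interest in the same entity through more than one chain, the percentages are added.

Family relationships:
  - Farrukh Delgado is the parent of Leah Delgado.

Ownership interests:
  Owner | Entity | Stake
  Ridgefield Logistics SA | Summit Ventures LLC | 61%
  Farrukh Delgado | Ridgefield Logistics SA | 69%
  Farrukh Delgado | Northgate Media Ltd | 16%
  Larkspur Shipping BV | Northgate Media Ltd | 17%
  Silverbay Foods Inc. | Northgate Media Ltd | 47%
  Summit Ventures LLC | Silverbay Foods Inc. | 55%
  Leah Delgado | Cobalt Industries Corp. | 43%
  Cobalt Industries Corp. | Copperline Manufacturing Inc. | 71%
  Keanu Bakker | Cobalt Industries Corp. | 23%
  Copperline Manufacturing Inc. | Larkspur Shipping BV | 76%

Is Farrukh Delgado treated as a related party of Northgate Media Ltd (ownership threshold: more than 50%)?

No

By parent–child attribution (R2), Farrukh Delgado is treated as owning Leah Delgado's 43% interest in Cobalt Industries Corp.
Chain via Ridgefield Logistics SA → Summit Ventures LLC → Silverbay Foods Inc. (R1): 69% × 61% × 55% × 47% = 10.880265% of Northgate Media Ltd.
Direct interest in Northgate Media Ltd: 16%.
Chain via Cobalt Industries Corp. → Copperline Manufacturing Inc. → Larkspur Shipping BV (R1): 43% × 71% × 76% × 17% = 3.944476% of Northgate Media Ltd.
Aggregating (R3): 10.880265% + 16% + 3.944476% = 30.824741%.
30.824741% does not exceed the 50% threshold, so Farrukh is not a related party to Northgate Media Ltd.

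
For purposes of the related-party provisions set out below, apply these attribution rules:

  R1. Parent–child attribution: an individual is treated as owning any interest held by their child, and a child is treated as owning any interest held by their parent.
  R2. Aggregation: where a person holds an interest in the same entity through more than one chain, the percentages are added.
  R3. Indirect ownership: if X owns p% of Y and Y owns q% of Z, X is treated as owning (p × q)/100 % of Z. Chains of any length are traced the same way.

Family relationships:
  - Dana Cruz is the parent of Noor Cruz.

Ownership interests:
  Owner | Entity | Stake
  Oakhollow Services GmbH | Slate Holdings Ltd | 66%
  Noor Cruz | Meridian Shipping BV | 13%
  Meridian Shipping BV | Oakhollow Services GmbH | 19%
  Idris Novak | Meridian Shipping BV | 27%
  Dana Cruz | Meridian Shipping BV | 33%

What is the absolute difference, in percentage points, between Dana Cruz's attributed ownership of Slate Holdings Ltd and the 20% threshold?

14.2316

By parent–child attribution (R1), Dana Cruz is treated as also owning Noor Cruz's interest in Meridian Shipping BV, giving 33% + 13% = 46%.
Chain via Meridian Shipping BV → Oakhollow Services GmbH (R3): 46% × 19% × 66% = 5.7684% of Slate Holdings Ltd.
5.7684% falls short of the 20% threshold by 14.2316 percentage points.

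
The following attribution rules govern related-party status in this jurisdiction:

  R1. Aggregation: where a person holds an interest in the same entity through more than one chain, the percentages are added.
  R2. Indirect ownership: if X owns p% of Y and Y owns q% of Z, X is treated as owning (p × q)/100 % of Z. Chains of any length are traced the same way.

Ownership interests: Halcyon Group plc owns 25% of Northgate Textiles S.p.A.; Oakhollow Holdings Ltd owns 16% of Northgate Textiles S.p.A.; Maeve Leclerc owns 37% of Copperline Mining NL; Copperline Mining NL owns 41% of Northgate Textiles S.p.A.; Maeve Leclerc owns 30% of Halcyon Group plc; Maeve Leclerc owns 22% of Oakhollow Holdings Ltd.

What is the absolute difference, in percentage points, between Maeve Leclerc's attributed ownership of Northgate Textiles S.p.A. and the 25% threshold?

Chain via Halcyon Group plc (R2): 30% × 25% = 7.5% of Northgate Textiles S.p.A.
Chain via Oakhollow Holdings Ltd (R2): 22% × 16% = 3.52% of Northgate Textiles S.p.A.
Chain via Copperline Mining NL (R2): 37% × 41% = 15.17% of Northgate Textiles S.p.A.
Aggregating (R1): 7.5% + 3.52% + 15.17% = 26.19%.
26.19% exceeds the 25% threshold by 1.19 percentage points.

1.19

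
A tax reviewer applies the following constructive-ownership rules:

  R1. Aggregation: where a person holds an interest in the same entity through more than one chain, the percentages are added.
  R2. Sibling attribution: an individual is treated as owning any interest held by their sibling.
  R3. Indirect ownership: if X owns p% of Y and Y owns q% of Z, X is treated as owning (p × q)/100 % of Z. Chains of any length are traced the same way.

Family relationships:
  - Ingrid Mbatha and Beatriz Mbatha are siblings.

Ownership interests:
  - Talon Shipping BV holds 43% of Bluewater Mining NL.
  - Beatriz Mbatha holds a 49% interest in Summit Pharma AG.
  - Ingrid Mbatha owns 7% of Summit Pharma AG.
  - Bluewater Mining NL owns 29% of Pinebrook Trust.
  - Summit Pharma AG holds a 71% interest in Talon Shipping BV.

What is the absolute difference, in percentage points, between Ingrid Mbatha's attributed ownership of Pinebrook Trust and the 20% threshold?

By sibling attribution (R2), Ingrid Mbatha is treated as also owning Beatriz Mbatha's interest in Summit Pharma AG, giving 7% + 49% = 56%.
Chain via Summit Pharma AG → Talon Shipping BV → Bluewater Mining NL (R3): 56% × 71% × 43% × 29% = 4.958072% of Pinebrook Trust.
4.958072% falls short of the 20% threshold by 15.041928 percentage points.

15.041928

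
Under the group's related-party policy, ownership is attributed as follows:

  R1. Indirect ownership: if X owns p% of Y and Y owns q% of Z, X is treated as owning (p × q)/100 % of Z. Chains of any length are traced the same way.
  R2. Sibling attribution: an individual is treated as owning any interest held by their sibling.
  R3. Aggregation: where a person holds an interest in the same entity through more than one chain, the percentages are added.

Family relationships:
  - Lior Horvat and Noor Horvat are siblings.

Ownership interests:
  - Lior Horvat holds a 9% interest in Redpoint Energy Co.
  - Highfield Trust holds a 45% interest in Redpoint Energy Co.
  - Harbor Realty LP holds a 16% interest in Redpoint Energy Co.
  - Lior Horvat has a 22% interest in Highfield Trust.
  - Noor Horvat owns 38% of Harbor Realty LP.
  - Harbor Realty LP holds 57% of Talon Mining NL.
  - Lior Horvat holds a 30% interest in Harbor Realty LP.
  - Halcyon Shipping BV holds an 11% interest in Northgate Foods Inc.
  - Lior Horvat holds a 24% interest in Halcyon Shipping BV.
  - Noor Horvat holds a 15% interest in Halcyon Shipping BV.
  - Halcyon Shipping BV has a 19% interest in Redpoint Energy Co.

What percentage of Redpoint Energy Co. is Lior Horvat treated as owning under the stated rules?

By sibling attribution (R2), Lior Horvat is treated as also owning Noor Horvat's interest in Halcyon Shipping BV, giving 24% + 15% = 39%.
By sibling attribution (R2), Lior Horvat is treated as also owning Noor Horvat's interest in Harbor Realty LP, giving 30% + 38% = 68%.
Chain via Highfield Trust (R1): 22% × 45% = 9.9% of Redpoint Energy Co.
Chain via Halcyon Shipping BV (R1): 39% × 19% = 7.41% of Redpoint Energy Co.
Chain via Harbor Realty LP (R1): 68% × 16% = 10.88% of Redpoint Energy Co.
Direct interest in Redpoint Energy Co: 9%.
Aggregating (R3): 9.9% + 7.41% + 10.88% + 9% = 37.19%.

37.19%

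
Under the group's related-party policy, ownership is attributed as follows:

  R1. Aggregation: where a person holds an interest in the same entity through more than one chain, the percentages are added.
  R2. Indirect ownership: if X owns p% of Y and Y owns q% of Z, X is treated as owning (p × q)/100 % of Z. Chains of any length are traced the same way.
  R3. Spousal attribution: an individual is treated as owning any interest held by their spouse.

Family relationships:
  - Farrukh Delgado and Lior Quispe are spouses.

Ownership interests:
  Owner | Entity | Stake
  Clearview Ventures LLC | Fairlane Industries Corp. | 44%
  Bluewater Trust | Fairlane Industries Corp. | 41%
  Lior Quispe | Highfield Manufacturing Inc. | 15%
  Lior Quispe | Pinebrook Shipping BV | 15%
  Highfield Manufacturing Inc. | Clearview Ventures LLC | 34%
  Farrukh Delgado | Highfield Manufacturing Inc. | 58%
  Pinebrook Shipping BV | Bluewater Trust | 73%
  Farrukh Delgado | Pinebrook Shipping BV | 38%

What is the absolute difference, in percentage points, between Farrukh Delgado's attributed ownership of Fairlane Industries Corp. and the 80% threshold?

53.2163

By spousal attribution (R3), Farrukh Delgado is treated as also owning Lior Quispe's interest in Pinebrook Shipping BV, giving 38% + 15% = 53%.
By spousal attribution (R3), Farrukh Delgado is treated as also owning Lior Quispe's interest in Highfield Manufacturing Inc, giving 58% + 15% = 73%.
Chain via Pinebrook Shipping BV → Bluewater Trust (R2): 53% × 73% × 41% = 15.8629% of Fairlane Industries Corp.
Chain via Highfield Manufacturing Inc. → Clearview Ventures LLC (R2): 73% × 34% × 44% = 10.9208% of Fairlane Industries Corp.
Aggregating (R1): 15.8629% + 10.9208% = 26.7837%.
26.7837% falls short of the 80% threshold by 53.2163 percentage points.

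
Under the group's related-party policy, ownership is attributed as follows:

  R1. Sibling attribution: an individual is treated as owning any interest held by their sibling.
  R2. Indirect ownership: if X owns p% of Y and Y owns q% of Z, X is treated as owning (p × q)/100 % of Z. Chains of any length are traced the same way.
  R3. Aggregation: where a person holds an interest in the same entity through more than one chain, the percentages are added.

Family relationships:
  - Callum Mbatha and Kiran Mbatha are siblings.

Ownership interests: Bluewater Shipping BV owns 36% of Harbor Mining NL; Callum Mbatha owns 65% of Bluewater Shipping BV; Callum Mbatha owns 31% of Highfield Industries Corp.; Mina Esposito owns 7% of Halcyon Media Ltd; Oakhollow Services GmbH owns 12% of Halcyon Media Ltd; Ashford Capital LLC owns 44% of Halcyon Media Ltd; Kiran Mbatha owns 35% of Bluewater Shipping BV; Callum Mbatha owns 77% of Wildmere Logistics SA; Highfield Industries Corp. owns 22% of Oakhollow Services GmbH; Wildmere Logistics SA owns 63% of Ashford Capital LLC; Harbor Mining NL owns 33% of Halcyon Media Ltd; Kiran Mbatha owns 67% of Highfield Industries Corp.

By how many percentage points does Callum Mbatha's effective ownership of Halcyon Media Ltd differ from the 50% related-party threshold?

14.1884

By sibling attribution (R1), Callum Mbatha is treated as also owning Kiran Mbatha's interest in Highfield Industries Corp, giving 31% + 67% = 98%.
By sibling attribution (R1), Callum Mbatha is treated as also owning Kiran Mbatha's interest in Bluewater Shipping BV, giving 65% + 35% = 100%.
Chain via Wildmere Logistics SA → Ashford Capital LLC (R2): 77% × 63% × 44% = 21.3444% of Halcyon Media Ltd.
Chain via Highfield Industries Corp. → Oakhollow Services GmbH (R2): 98% × 22% × 12% = 2.5872% of Halcyon Media Ltd.
Chain via Bluewater Shipping BV → Harbor Mining NL (R2): 100% × 36% × 33% = 11.88% of Halcyon Media Ltd.
Aggregating (R3): 21.3444% + 2.5872% + 11.88% = 35.8116%.
35.8116% falls short of the 50% threshold by 14.1884 percentage points.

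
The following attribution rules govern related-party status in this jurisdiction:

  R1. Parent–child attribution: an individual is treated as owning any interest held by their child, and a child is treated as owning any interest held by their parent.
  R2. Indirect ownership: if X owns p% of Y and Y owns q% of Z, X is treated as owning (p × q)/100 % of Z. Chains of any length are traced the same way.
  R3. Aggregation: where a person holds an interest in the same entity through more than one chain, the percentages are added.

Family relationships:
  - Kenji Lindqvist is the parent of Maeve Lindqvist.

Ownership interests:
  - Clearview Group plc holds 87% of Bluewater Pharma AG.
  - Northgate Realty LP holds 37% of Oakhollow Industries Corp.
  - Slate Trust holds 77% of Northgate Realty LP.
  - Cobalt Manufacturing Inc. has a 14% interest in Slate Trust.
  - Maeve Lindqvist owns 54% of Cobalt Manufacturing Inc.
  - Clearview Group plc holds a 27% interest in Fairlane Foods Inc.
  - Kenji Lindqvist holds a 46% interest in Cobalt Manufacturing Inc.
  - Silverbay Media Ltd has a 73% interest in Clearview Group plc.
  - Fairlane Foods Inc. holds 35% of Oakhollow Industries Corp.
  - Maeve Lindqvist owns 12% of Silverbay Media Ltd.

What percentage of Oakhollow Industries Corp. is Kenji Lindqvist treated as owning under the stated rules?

4.81642%

By parent–child attribution (R1), Kenji Lindqvist is treated as also owning Maeve Lindqvist's interest in Cobalt Manufacturing Inc, giving 46% + 54% = 100%.
By parent–child attribution (R1), Kenji Lindqvist is treated as owning Maeve Lindqvist's 12% interest in Silverbay Media Ltd.
Chain via Cobalt Manufacturing Inc. → Slate Trust → Northgate Realty LP (R2): 100% × 14% × 77% × 37% = 3.9886% of Oakhollow Industries Corp.
Chain via Silverbay Media Ltd → Clearview Group plc → Fairlane Foods Inc. (R2): 12% × 73% × 27% × 35% = 0.82782% of Oakhollow Industries Corp.
Aggregating (R3): 3.9886% + 0.82782% = 4.81642%.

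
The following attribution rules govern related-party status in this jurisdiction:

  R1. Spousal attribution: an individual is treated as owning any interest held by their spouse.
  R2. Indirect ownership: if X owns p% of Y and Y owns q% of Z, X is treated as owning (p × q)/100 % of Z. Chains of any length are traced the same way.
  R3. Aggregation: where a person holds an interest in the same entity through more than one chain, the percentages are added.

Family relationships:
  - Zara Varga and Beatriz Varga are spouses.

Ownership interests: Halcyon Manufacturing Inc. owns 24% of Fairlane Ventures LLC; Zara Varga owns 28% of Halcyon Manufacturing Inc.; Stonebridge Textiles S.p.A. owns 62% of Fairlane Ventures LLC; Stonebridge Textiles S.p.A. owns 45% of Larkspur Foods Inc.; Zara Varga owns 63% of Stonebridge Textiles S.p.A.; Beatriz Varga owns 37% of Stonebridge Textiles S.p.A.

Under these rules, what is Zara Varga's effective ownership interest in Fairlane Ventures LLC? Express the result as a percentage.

68.72%

By spousal attribution (R1), Zara Varga is treated as also owning Beatriz Varga's interest in Stonebridge Textiles S.p.A, giving 63% + 37% = 100%.
Chain via Stonebridge Textiles S.p.A. (R2): 100% × 62% = 62% of Fairlane Ventures LLC.
Chain via Halcyon Manufacturing Inc. (R2): 28% × 24% = 6.72% of Fairlane Ventures LLC.
Aggregating (R3): 62% + 6.72% = 68.72%.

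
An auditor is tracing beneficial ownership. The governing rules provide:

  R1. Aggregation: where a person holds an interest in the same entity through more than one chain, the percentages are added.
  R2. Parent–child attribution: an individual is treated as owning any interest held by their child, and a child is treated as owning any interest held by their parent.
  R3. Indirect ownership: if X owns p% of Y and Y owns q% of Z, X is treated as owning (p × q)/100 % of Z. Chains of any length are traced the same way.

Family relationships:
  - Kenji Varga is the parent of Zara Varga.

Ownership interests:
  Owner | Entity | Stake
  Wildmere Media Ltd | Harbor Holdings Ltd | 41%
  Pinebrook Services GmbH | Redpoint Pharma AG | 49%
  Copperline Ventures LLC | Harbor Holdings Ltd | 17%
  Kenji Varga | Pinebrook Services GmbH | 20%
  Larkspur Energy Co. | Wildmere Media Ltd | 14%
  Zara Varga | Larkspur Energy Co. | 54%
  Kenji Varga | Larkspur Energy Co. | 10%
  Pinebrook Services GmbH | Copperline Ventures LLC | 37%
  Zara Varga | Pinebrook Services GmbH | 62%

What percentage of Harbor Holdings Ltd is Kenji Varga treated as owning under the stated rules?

8.8314%

By parent–child attribution (R2), Kenji Varga is treated as also owning Zara Varga's interest in Larkspur Energy Co, giving 10% + 54% = 64%.
By parent–child attribution (R2), Kenji Varga is treated as also owning Zara Varga's interest in Pinebrook Services GmbH, giving 20% + 62% = 82%.
Chain via Larkspur Energy Co. → Wildmere Media Ltd (R3): 64% × 14% × 41% = 3.6736% of Harbor Holdings Ltd.
Chain via Pinebrook Services GmbH → Copperline Ventures LLC (R3): 82% × 37% × 17% = 5.1578% of Harbor Holdings Ltd.
Aggregating (R1): 3.6736% + 5.1578% = 8.8314%.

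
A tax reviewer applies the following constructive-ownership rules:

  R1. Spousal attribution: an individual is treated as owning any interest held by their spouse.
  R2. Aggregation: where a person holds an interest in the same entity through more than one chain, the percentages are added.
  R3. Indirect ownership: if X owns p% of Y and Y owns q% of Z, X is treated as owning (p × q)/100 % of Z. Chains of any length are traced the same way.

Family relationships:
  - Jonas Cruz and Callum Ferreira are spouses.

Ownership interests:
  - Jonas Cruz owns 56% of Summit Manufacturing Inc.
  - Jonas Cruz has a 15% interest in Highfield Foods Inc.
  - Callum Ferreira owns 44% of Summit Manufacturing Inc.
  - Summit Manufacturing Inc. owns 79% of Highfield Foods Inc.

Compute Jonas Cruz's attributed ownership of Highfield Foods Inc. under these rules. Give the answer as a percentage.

By spousal attribution (R1), Jonas Cruz is treated as also owning Callum Ferreira's interest in Summit Manufacturing Inc, giving 56% + 44% = 100%.
Chain via Summit Manufacturing Inc. (R3): 100% × 79% = 79% of Highfield Foods Inc.
Direct interest in Highfield Foods Inc: 15%.
Aggregating (R2): 79% + 15% = 94%.

94%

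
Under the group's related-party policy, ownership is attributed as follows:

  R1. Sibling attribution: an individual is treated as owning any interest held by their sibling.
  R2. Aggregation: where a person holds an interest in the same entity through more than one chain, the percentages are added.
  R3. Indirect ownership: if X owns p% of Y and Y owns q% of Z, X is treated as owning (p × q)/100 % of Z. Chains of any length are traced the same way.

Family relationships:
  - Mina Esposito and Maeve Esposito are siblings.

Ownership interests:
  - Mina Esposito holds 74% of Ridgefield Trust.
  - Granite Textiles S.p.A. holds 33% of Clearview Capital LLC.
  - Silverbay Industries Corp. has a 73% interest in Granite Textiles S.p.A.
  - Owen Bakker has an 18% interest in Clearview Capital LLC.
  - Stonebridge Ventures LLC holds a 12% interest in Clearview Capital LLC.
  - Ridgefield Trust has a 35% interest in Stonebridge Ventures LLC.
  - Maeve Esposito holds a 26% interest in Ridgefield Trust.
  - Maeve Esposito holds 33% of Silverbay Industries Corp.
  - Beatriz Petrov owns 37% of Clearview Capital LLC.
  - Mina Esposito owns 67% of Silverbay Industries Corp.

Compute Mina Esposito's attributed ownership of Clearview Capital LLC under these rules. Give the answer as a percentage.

By sibling attribution (R1), Mina Esposito is treated as also owning Maeve Esposito's interest in Silverbay Industries Corp, giving 67% + 33% = 100%.
By sibling attribution (R1), Mina Esposito is treated as also owning Maeve Esposito's interest in Ridgefield Trust, giving 74% + 26% = 100%.
Chain via Silverbay Industries Corp. → Granite Textiles S.p.A. (R3): 100% × 73% × 33% = 24.09% of Clearview Capital LLC.
Chain via Ridgefield Trust → Stonebridge Ventures LLC (R3): 100% × 35% × 12% = 4.2% of Clearview Capital LLC.
Aggregating (R2): 24.09% + 4.2% = 28.29%.

28.29%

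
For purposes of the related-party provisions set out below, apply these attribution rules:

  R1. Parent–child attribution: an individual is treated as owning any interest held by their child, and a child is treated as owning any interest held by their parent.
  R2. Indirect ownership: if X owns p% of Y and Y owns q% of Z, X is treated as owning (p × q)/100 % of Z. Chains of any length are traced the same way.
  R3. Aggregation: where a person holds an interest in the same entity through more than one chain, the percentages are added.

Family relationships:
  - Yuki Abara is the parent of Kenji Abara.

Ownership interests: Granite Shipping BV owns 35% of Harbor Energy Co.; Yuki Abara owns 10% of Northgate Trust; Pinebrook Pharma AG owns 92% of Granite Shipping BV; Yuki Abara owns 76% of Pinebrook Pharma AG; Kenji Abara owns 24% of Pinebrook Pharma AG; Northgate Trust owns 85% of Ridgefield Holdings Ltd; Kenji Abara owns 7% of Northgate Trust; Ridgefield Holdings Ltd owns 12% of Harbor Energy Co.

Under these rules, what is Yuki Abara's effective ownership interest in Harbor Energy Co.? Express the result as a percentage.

By parent–child attribution (R1), Yuki Abara is treated as also owning Kenji Abara's interest in Northgate Trust, giving 10% + 7% = 17%.
By parent–child attribution (R1), Yuki Abara is treated as also owning Kenji Abara's interest in Pinebrook Pharma AG, giving 76% + 24% = 100%.
Chain via Northgate Trust → Ridgefield Holdings Ltd (R2): 17% × 85% × 12% = 1.734% of Harbor Energy Co.
Chain via Pinebrook Pharma AG → Granite Shipping BV (R2): 100% × 92% × 35% = 32.2% of Harbor Energy Co.
Aggregating (R3): 1.734% + 32.2% = 33.934%.

33.934%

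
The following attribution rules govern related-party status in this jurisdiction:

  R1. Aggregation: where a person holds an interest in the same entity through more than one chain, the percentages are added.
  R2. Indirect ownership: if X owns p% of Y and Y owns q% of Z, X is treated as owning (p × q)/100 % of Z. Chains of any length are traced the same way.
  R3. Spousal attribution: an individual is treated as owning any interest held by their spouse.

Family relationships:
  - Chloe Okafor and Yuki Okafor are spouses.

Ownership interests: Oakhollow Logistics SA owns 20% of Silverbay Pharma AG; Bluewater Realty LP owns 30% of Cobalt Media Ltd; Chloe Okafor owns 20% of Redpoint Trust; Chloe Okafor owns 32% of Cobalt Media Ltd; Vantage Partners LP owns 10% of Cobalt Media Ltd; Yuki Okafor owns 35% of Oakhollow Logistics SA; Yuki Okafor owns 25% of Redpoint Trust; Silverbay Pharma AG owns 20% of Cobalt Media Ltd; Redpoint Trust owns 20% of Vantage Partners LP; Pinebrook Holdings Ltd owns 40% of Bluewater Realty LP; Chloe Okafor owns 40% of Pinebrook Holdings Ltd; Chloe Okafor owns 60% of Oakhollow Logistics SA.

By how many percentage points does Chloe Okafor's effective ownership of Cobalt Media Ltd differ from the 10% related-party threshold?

31.5

By spousal attribution (R3), Chloe Okafor is treated as also owning Yuki Okafor's interest in Redpoint Trust, giving 20% + 25% = 45%.
By spousal attribution (R3), Chloe Okafor is treated as also owning Yuki Okafor's interest in Oakhollow Logistics SA, giving 60% + 35% = 95%.
Chain via Pinebrook Holdings Ltd → Bluewater Realty LP (R2): 40% × 40% × 30% = 4.8% of Cobalt Media Ltd.
Chain via Redpoint Trust → Vantage Partners LP (R2): 45% × 20% × 10% = 0.9% of Cobalt Media Ltd.
Chain via Oakhollow Logistics SA → Silverbay Pharma AG (R2): 95% × 20% × 20% = 3.8% of Cobalt Media Ltd.
Direct interest in Cobalt Media Ltd: 32%.
Aggregating (R1): 4.8% + 0.9% + 3.8% + 32% = 41.5%.
41.5% exceeds the 10% threshold by 31.5 percentage points.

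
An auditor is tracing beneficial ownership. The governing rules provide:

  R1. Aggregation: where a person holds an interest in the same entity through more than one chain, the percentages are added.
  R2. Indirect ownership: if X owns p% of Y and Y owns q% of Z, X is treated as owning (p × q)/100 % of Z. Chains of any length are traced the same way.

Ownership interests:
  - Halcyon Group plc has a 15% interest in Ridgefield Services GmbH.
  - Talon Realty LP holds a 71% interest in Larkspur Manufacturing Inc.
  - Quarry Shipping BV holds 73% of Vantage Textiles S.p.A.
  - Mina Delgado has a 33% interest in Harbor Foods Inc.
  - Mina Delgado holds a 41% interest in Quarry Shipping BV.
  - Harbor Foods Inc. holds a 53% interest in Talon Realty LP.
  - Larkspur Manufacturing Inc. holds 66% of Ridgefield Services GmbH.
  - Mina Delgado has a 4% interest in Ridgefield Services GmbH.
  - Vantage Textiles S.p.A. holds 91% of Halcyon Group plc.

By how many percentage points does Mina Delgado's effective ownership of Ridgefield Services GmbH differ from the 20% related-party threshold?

Chain via Quarry Shipping BV → Vantage Textiles S.p.A. → Halcyon Group plc (R2): 41% × 73% × 91% × 15% = 4.085445% of Ridgefield Services GmbH.
Chain via Harbor Foods Inc. → Talon Realty LP → Larkspur Manufacturing Inc. (R2): 33% × 53% × 71% × 66% = 8.195814% of Ridgefield Services GmbH.
Direct interest in Ridgefield Services GmbH: 4%.
Aggregating (R1): 4.085445% + 8.195814% + 4% = 16.281259%.
16.281259% falls short of the 20% threshold by 3.718741 percentage points.

3.718741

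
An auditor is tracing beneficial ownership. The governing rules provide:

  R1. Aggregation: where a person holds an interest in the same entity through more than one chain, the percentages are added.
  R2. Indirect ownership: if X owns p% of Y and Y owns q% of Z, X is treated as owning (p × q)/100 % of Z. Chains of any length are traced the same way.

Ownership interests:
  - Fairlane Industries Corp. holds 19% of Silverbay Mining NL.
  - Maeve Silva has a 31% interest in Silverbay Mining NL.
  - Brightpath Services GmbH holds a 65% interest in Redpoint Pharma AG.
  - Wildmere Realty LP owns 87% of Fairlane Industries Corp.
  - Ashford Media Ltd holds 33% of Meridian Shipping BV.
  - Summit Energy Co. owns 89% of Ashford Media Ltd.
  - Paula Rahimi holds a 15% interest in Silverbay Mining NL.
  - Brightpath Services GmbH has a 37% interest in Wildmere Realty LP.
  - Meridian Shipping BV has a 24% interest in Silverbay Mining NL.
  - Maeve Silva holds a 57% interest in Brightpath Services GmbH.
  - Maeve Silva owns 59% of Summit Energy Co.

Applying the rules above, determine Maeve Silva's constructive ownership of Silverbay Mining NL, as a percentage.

Chain via Summit Energy Co. → Ashford Media Ltd → Meridian Shipping BV (R2): 59% × 89% × 33% × 24% = 4.158792% of Silverbay Mining NL.
Chain via Brightpath Services GmbH → Wildmere Realty LP → Fairlane Industries Corp. (R2): 57% × 37% × 87% × 19% = 3.486177% of Silverbay Mining NL.
Direct interest in Silverbay Mining NL: 31%.
Aggregating (R1): 4.158792% + 3.486177% + 31% = 38.644969%.

38.644969%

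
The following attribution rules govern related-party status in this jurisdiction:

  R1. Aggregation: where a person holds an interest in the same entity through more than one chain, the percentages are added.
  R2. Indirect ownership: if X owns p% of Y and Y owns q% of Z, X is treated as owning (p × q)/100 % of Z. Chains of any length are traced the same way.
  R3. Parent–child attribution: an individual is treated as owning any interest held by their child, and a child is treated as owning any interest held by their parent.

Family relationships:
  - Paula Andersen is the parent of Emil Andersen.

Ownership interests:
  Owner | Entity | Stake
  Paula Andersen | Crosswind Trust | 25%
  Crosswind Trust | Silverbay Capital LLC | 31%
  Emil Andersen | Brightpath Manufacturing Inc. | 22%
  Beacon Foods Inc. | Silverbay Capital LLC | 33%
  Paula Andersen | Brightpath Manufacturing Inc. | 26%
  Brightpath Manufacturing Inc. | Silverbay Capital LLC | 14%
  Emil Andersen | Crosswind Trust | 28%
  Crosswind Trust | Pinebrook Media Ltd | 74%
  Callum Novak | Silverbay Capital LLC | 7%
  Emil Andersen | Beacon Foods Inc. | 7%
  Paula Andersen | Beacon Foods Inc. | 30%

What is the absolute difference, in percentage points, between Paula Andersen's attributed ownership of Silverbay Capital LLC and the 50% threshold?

By parent–child attribution (R3), Paula Andersen is treated as also owning Emil Andersen's interest in Crosswind Trust, giving 25% + 28% = 53%.
By parent–child attribution (R3), Paula Andersen is treated as also owning Emil Andersen's interest in Beacon Foods Inc, giving 30% + 7% = 37%.
By parent–child attribution (R3), Paula Andersen is treated as also owning Emil Andersen's interest in Brightpath Manufacturing Inc, giving 26% + 22% = 48%.
Chain via Crosswind Trust (R2): 53% × 31% = 16.43% of Silverbay Capital LLC.
Chain via Beacon Foods Inc. (R2): 37% × 33% = 12.21% of Silverbay Capital LLC.
Chain via Brightpath Manufacturing Inc. (R2): 48% × 14% = 6.72% of Silverbay Capital LLC.
Aggregating (R1): 16.43% + 12.21% + 6.72% = 35.36%.
35.36% falls short of the 50% threshold by 14.64 percentage points.

14.64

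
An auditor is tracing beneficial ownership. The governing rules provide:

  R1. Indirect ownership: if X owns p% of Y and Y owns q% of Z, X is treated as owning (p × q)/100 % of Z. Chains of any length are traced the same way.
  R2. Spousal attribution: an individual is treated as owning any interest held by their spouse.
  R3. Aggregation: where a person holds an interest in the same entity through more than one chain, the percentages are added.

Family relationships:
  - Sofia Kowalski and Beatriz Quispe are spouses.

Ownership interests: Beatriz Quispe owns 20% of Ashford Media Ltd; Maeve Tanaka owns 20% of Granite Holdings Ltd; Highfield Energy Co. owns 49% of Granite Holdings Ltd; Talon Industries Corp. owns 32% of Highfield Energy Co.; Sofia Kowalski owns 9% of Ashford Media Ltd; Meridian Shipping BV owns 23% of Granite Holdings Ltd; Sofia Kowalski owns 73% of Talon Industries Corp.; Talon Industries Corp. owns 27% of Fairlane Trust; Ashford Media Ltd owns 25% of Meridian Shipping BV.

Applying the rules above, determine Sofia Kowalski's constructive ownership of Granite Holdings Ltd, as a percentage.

By spousal attribution (R2), Sofia Kowalski is treated as also owning Beatriz Quispe's interest in Ashford Media Ltd, giving 9% + 20% = 29%.
Chain via Ashford Media Ltd → Meridian Shipping BV (R1): 29% × 25% × 23% = 1.6675% of Granite Holdings Ltd.
Chain via Talon Industries Corp. → Highfield Energy Co. (R1): 73% × 32% × 49% = 11.4464% of Granite Holdings Ltd.
Aggregating (R3): 1.6675% + 11.4464% = 13.1139%.

13.1139%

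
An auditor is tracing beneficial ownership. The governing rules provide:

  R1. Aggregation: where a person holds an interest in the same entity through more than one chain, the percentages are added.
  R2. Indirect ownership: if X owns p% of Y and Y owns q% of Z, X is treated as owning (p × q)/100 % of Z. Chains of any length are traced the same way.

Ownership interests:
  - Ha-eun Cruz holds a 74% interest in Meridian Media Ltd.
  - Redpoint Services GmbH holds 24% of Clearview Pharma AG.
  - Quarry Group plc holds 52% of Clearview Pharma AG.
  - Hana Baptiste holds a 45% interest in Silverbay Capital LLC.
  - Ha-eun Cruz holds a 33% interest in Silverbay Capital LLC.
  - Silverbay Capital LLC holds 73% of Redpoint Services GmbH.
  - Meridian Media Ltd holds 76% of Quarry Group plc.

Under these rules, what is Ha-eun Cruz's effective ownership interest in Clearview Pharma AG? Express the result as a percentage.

Chain via Silverbay Capital LLC → Redpoint Services GmbH (R2): 33% × 73% × 24% = 5.7816% of Clearview Pharma AG.
Chain via Meridian Media Ltd → Quarry Group plc (R2): 74% × 76% × 52% = 29.2448% of Clearview Pharma AG.
Aggregating (R1): 5.7816% + 29.2448% = 35.0264%.

35.0264%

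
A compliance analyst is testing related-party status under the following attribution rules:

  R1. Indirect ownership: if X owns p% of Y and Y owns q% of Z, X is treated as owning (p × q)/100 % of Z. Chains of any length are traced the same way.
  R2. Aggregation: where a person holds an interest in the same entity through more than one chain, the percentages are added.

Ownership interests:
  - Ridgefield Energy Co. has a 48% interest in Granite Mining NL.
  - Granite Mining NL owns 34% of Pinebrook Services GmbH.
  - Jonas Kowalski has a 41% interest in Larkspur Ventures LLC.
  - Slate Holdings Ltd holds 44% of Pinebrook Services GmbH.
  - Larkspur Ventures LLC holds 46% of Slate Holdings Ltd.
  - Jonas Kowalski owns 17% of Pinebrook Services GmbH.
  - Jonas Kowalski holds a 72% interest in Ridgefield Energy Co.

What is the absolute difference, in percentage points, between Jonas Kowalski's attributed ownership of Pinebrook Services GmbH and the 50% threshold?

Chain via Larkspur Ventures LLC → Slate Holdings Ltd (R1): 41% × 46% × 44% = 8.2984% of Pinebrook Services GmbH.
Chain via Ridgefield Energy Co. → Granite Mining NL (R1): 72% × 48% × 34% = 11.7504% of Pinebrook Services GmbH.
Direct interest in Pinebrook Services GmbH: 17%.
Aggregating (R2): 8.2984% + 11.7504% + 17% = 37.0488%.
37.0488% falls short of the 50% threshold by 12.9512 percentage points.

12.9512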